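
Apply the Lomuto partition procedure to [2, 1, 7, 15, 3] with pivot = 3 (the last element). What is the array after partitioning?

Lomuto partition with pivot = 3:

Initial array: [2, 1, 7, 15, 3]

arr[0]=2 <= 3: swap with position 0, array becomes [2, 1, 7, 15, 3]
arr[1]=1 <= 3: swap with position 1, array becomes [2, 1, 7, 15, 3]
arr[2]=7 > 3: no swap
arr[3]=15 > 3: no swap

Place pivot at position 2: [2, 1, 3, 15, 7]
Pivot position: 2

After partitioning with pivot 3, the array becomes [2, 1, 3, 15, 7]. The pivot is placed at index 2. All elements to the left of the pivot are <= 3, and all elements to the right are > 3.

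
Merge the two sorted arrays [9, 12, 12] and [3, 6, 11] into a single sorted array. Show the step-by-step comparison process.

Merging process:

Compare 9 vs 3: take 3 from right. Merged: [3]
Compare 9 vs 6: take 6 from right. Merged: [3, 6]
Compare 9 vs 11: take 9 from left. Merged: [3, 6, 9]
Compare 12 vs 11: take 11 from right. Merged: [3, 6, 9, 11]
Append remaining from left: [12, 12]. Merged: [3, 6, 9, 11, 12, 12]

Final merged array: [3, 6, 9, 11, 12, 12]
Total comparisons: 4

The merged array is [3, 6, 9, 11, 12, 12], requiring 4 comparisons. The merge step runs in O(n) time where n is the total number of elements.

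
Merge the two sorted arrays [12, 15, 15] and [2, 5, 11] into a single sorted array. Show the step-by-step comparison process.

Merging process:

Compare 12 vs 2: take 2 from right. Merged: [2]
Compare 12 vs 5: take 5 from right. Merged: [2, 5]
Compare 12 vs 11: take 11 from right. Merged: [2, 5, 11]
Append remaining from left: [12, 15, 15]. Merged: [2, 5, 11, 12, 15, 15]

Final merged array: [2, 5, 11, 12, 15, 15]
Total comparisons: 3

The merged array is [2, 5, 11, 12, 15, 15], requiring 3 comparisons. The merge step runs in O(n) time where n is the total number of elements.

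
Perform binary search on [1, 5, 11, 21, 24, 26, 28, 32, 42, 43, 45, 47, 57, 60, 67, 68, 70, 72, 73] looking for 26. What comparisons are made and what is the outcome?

Binary search for 26 in [1, 5, 11, 21, 24, 26, 28, 32, 42, 43, 45, 47, 57, 60, 67, 68, 70, 72, 73]:

lo=0, hi=18, mid=9, arr[mid]=43 -> 43 > 26, search left half
lo=0, hi=8, mid=4, arr[mid]=24 -> 24 < 26, search right half
lo=5, hi=8, mid=6, arr[mid]=28 -> 28 > 26, search left half
lo=5, hi=5, mid=5, arr[mid]=26 -> Found target at index 5!

Binary search finds 26 at index 5 after 4 comparisons. The search repeatedly halves the search space by comparing with the middle element.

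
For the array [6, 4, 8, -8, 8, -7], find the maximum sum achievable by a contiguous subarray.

Using Kadane's algorithm on [6, 4, 8, -8, 8, -7]:

Scanning through the array:
Position 1 (value 4): max_ending_here = 10, max_so_far = 10
Position 2 (value 8): max_ending_here = 18, max_so_far = 18
Position 3 (value -8): max_ending_here = 10, max_so_far = 18
Position 4 (value 8): max_ending_here = 18, max_so_far = 18
Position 5 (value -7): max_ending_here = 11, max_so_far = 18

Maximum subarray: [6, 4, 8]
Maximum sum: 18

The maximum subarray is [6, 4, 8] with sum 18. This subarray runs from index 0 to index 2.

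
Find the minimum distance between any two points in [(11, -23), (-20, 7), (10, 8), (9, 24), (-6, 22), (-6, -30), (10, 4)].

Computing all pairwise distances among 7 points:

d((11, -23), (-20, 7)) = 43.1393
d((11, -23), (10, 8)) = 31.0161
d((11, -23), (9, 24)) = 47.0425
d((11, -23), (-6, 22)) = 48.1041
d((11, -23), (-6, -30)) = 18.3848
d((11, -23), (10, 4)) = 27.0185
d((-20, 7), (10, 8)) = 30.0167
d((-20, 7), (9, 24)) = 33.6155
d((-20, 7), (-6, 22)) = 20.5183
d((-20, 7), (-6, -30)) = 39.5601
d((-20, 7), (10, 4)) = 30.1496
d((10, 8), (9, 24)) = 16.0312
d((10, 8), (-6, 22)) = 21.2603
d((10, 8), (-6, -30)) = 41.2311
d((10, 8), (10, 4)) = 4.0 <-- minimum
d((9, 24), (-6, 22)) = 15.1327
d((9, 24), (-6, -30)) = 56.0446
d((9, 24), (10, 4)) = 20.025
d((-6, 22), (-6, -30)) = 52.0
d((-6, 22), (10, 4)) = 24.0832
d((-6, -30), (10, 4)) = 37.5766

Closest pair: (10, 8) and (10, 4) with distance 4.0

The closest pair is (10, 8) and (10, 4) with Euclidean distance 4.0. For 7 points, brute-force pairwise comparison is shown above. For large n, the divide-and-conquer algorithm (sort by x, recurse on halves, check the dividing strip) achieves O(n log n).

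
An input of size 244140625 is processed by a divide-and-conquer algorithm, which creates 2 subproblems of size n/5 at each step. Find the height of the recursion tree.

For divide and conquer with division factor 5:

Problem sizes at each level:
Level 0: 244140625
Level 1: 48828125
Level 2: 9765625
Level 3: 1953125
Level 4: 390625
Level 5: 78125
Level 6: 15625
Level 7: 3125
Level 8: 625
Level 9: 125
Level 10: 25
Level 11: 5
Level 12: 1

The root is level 0 and the size-1 base case is level 12 (the tree spans levels 0 through 12, i.e. 13 levels counting the root), so the depth is the number of divisions: log_5(244140625) = 12

The recursion tree depth is log_5(244140625) = 12. At each level, the problem size is divided by 5, so it takes 12 divisions to reduce to a base case of size 1. The algorithm makes 2 recursive calls at each level.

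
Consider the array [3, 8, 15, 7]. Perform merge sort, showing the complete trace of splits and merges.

Merge sort trace:

Split: [3, 8, 15, 7] -> [3, 8] and [15, 7]
  Split: [3, 8] -> [3] and [8]
  Merge: [3] + [8] -> [3, 8]
  Split: [15, 7] -> [15] and [7]
  Merge: [15] + [7] -> [7, 15]
Merge: [3, 8] + [7, 15] -> [3, 7, 8, 15]

Final sorted array: [3, 7, 8, 15]

The merge sort proceeds by recursively splitting the array and merging sorted halves.
After all merges, the sorted array is [3, 7, 8, 15].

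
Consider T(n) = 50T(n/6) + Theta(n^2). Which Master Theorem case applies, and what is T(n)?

Master Theorem for T(n) = 50T(n/6) + O(n^2):

a = 50, b = 6, c = 2
log_b(a) = log_6(50) = 2.1833

Case 1: c = 2 < log_6(50) = 2.1833
T(n) = O(n^(log_6 50))

For T(n) = 50T(n/6) + O(n^2): log_6(50) = 2.1833. This is Case 1 of the Master Theorem (c < log_b(a), work dominated by leaves), giving O(n^(log_6 50)).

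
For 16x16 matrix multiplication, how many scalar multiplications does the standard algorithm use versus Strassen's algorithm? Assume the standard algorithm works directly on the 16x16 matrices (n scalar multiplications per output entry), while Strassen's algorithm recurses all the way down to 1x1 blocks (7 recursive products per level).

Matrix multiplication for 16x16 matrices:

Standard algorithm: 16^3 = 4096 multiplications
Strassen's algorithm: 7^(log2(16)) = 7^4 = 2401 multiplications
Savings: 4096 - 2401 = 1695 multiplications

Standard: 4096 multiplications (16^3). Strassen: 2401 multiplications (7^4). Strassen reduces 8 recursive multiplications to 7 at each level.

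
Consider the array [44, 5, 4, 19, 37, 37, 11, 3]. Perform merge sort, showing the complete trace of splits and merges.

Merge sort trace:

Split: [44, 5, 4, 19, 37, 37, 11, 3] -> [44, 5, 4, 19] and [37, 37, 11, 3]
  Split: [44, 5, 4, 19] -> [44, 5] and [4, 19]
    Split: [44, 5] -> [44] and [5]
    Merge: [44] + [5] -> [5, 44]
    Split: [4, 19] -> [4] and [19]
    Merge: [4] + [19] -> [4, 19]
  Merge: [5, 44] + [4, 19] -> [4, 5, 19, 44]
  Split: [37, 37, 11, 3] -> [37, 37] and [11, 3]
    Split: [37, 37] -> [37] and [37]
    Merge: [37] + [37] -> [37, 37]
    Split: [11, 3] -> [11] and [3]
    Merge: [11] + [3] -> [3, 11]
  Merge: [37, 37] + [3, 11] -> [3, 11, 37, 37]
Merge: [4, 5, 19, 44] + [3, 11, 37, 37] -> [3, 4, 5, 11, 19, 37, 37, 44]

Final sorted array: [3, 4, 5, 11, 19, 37, 37, 44]

The merge sort proceeds by recursively splitting the array and merging sorted halves.
After all merges, the sorted array is [3, 4, 5, 11, 19, 37, 37, 44].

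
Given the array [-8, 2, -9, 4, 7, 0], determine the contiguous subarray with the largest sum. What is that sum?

Using Kadane's algorithm on [-8, 2, -9, 4, 7, 0]:

Scanning through the array:
Position 1 (value 2): max_ending_here = 2, max_so_far = 2
Position 2 (value -9): max_ending_here = -7, max_so_far = 2
Position 3 (value 4): max_ending_here = 4, max_so_far = 4
Position 4 (value 7): max_ending_here = 11, max_so_far = 11
Position 5 (value 0): max_ending_here = 11, max_so_far = 11

Maximum subarray: [4, 7]
Maximum sum: 11

The maximum subarray is [4, 7] with sum 11. This subarray runs from index 3 to index 4.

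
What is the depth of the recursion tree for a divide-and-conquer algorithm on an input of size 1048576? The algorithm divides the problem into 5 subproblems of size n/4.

For divide and conquer with division factor 4:

Problem sizes at each level:
Level 0: 1048576
Level 1: 262144
Level 2: 65536
Level 3: 16384
Level 4: 4096
Level 5: 1024
Level 6: 256
Level 7: 64
Level 8: 16
Level 9: 4
Level 10: 1

The root is level 0 and the size-1 base case is level 10 (the tree spans levels 0 through 10, i.e. 11 levels counting the root), so the depth is the number of divisions: log_4(1048576) = 10

The recursion tree depth is log_4(1048576) = 10. At each level, the problem size is divided by 4, so it takes 10 divisions to reduce to a base case of size 1. The algorithm makes 5 recursive calls at each level.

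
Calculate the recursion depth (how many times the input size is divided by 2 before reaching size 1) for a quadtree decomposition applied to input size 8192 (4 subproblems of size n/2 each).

For divide and conquer with division factor 2:

Problem sizes at each level:
Level 0: 8192
Level 1: 4096
Level 2: 2048
Level 3: 1024
Level 4: 512
Level 5: 256
Level 6: 128
Level 7: 64
Level 8: 32
Level 9: 16
Level 10: 8
Level 11: 4
Level 12: 2
Level 13: 1

The root is level 0 and the size-1 base case is level 13 (the tree spans levels 0 through 13, i.e. 14 levels counting the root), so the depth is the number of divisions: log_2(8192) = 13

The recursion tree depth is log_2(8192) = 13. At each level, the problem size is divided by 2, so it takes 13 divisions to reduce to a base case of size 1. The algorithm makes 4 recursive calls at each level.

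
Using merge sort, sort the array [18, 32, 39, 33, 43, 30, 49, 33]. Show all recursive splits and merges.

Merge sort trace:

Split: [18, 32, 39, 33, 43, 30, 49, 33] -> [18, 32, 39, 33] and [43, 30, 49, 33]
  Split: [18, 32, 39, 33] -> [18, 32] and [39, 33]
    Split: [18, 32] -> [18] and [32]
    Merge: [18] + [32] -> [18, 32]
    Split: [39, 33] -> [39] and [33]
    Merge: [39] + [33] -> [33, 39]
  Merge: [18, 32] + [33, 39] -> [18, 32, 33, 39]
  Split: [43, 30, 49, 33] -> [43, 30] and [49, 33]
    Split: [43, 30] -> [43] and [30]
    Merge: [43] + [30] -> [30, 43]
    Split: [49, 33] -> [49] and [33]
    Merge: [49] + [33] -> [33, 49]
  Merge: [30, 43] + [33, 49] -> [30, 33, 43, 49]
Merge: [18, 32, 33, 39] + [30, 33, 43, 49] -> [18, 30, 32, 33, 33, 39, 43, 49]

Final sorted array: [18, 30, 32, 33, 33, 39, 43, 49]

The merge sort proceeds by recursively splitting the array and merging sorted halves.
After all merges, the sorted array is [18, 30, 32, 33, 33, 39, 43, 49].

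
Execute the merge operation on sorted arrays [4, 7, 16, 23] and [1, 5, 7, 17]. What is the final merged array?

Merging process:

Compare 4 vs 1: take 1 from right. Merged: [1]
Compare 4 vs 5: take 4 from left. Merged: [1, 4]
Compare 7 vs 5: take 5 from right. Merged: [1, 4, 5]
Compare 7 vs 7: take 7 from left. Merged: [1, 4, 5, 7]
Compare 16 vs 7: take 7 from right. Merged: [1, 4, 5, 7, 7]
Compare 16 vs 17: take 16 from left. Merged: [1, 4, 5, 7, 7, 16]
Compare 23 vs 17: take 17 from right. Merged: [1, 4, 5, 7, 7, 16, 17]
Append remaining from left: [23]. Merged: [1, 4, 5, 7, 7, 16, 17, 23]

Final merged array: [1, 4, 5, 7, 7, 16, 17, 23]
Total comparisons: 7

The merged array is [1, 4, 5, 7, 7, 16, 17, 23], requiring 7 comparisons. The merge step runs in O(n) time where n is the total number of elements.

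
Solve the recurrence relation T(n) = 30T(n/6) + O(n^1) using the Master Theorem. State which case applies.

Master Theorem for T(n) = 30T(n/6) + O(n^1):

a = 30, b = 6, c = 1
log_b(a) = log_6(30) = 1.8982

Case 1: c = 1 < log_6(30) = 1.8982
T(n) = O(n^(log_6 30))

For T(n) = 30T(n/6) + O(n^1): log_6(30) = 1.8982. This is Case 1 of the Master Theorem (c < log_b(a), work dominated by leaves), giving O(n^(log_6 30)).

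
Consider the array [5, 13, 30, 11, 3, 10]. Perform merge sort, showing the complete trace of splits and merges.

Merge sort trace:

Split: [5, 13, 30, 11, 3, 10] -> [5, 13, 30] and [11, 3, 10]
  Split: [5, 13, 30] -> [5] and [13, 30]
    Split: [13, 30] -> [13] and [30]
    Merge: [13] + [30] -> [13, 30]
  Merge: [5] + [13, 30] -> [5, 13, 30]
  Split: [11, 3, 10] -> [11] and [3, 10]
    Split: [3, 10] -> [3] and [10]
    Merge: [3] + [10] -> [3, 10]
  Merge: [11] + [3, 10] -> [3, 10, 11]
Merge: [5, 13, 30] + [3, 10, 11] -> [3, 5, 10, 11, 13, 30]

Final sorted array: [3, 5, 10, 11, 13, 30]

The merge sort proceeds by recursively splitting the array and merging sorted halves.
After all merges, the sorted array is [3, 5, 10, 11, 13, 30].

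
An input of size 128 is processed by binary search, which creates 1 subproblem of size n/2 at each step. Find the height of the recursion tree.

For divide and conquer with division factor 2:

Problem sizes at each level:
Level 0: 128
Level 1: 64
Level 2: 32
Level 3: 16
Level 4: 8
Level 5: 4
Level 6: 2
Level 7: 1

The root is level 0 and the size-1 base case is level 7 (the tree spans levels 0 through 7, i.e. 8 levels counting the root), so the depth is the number of divisions: log_2(128) = 7

The recursion tree depth is log_2(128) = 7. At each level, the problem size is divided by 2, so it takes 7 divisions to reduce to a base case of size 1. The algorithm makes 1 recursive call at each level.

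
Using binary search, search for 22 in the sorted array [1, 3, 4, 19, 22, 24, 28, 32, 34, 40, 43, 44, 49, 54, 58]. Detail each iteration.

Binary search for 22 in [1, 3, 4, 19, 22, 24, 28, 32, 34, 40, 43, 44, 49, 54, 58]:

lo=0, hi=14, mid=7, arr[mid]=32 -> 32 > 22, search left half
lo=0, hi=6, mid=3, arr[mid]=19 -> 19 < 22, search right half
lo=4, hi=6, mid=5, arr[mid]=24 -> 24 > 22, search left half
lo=4, hi=4, mid=4, arr[mid]=22 -> Found target at index 4!

Binary search finds 22 at index 4 after 4 comparisons. The search repeatedly halves the search space by comparing with the middle element.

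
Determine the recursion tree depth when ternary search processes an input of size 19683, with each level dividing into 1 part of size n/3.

For divide and conquer with division factor 3:

Problem sizes at each level:
Level 0: 19683
Level 1: 6561
Level 2: 2187
Level 3: 729
Level 4: 243
Level 5: 81
Level 6: 27
Level 7: 9
Level 8: 3
Level 9: 1

The root is level 0 and the size-1 base case is level 9 (the tree spans levels 0 through 9, i.e. 10 levels counting the root), so the depth is the number of divisions: log_3(19683) = 9

The recursion tree depth is log_3(19683) = 9. At each level, the problem size is divided by 3, so it takes 9 divisions to reduce to a base case of size 1. The algorithm makes 1 recursive call at each level.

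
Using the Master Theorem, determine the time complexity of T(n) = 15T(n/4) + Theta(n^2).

Master Theorem for T(n) = 15T(n/4) + O(n^2):

a = 15, b = 4, c = 2
log_b(a) = log_4(15) = 1.9534

Case 3: c = 2 > log_4(15) = 1.9534
T(n) = O(n^2) = O(n^2)

For T(n) = 15T(n/4) + O(n^2): log_4(15) = 1.9534. This is Case 3 of the Master Theorem (c > log_b(a), work dominated by root), giving O(n^2).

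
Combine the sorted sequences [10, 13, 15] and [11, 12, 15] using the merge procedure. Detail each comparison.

Merging process:

Compare 10 vs 11: take 10 from left. Merged: [10]
Compare 13 vs 11: take 11 from right. Merged: [10, 11]
Compare 13 vs 12: take 12 from right. Merged: [10, 11, 12]
Compare 13 vs 15: take 13 from left. Merged: [10, 11, 12, 13]
Compare 15 vs 15: take 15 from left. Merged: [10, 11, 12, 13, 15]
Append remaining from right: [15]. Merged: [10, 11, 12, 13, 15, 15]

Final merged array: [10, 11, 12, 13, 15, 15]
Total comparisons: 5

The merged array is [10, 11, 12, 13, 15, 15], requiring 5 comparisons. The merge step runs in O(n) time where n is the total number of elements.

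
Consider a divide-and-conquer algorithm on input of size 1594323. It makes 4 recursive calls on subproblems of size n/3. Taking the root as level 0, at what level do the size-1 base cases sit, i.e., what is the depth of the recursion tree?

For divide and conquer with division factor 3:

Problem sizes at each level:
Level 0: 1594323
Level 1: 531441
Level 2: 177147
Level 3: 59049
Level 4: 19683
Level 5: 6561
Level 6: 2187
Level 7: 729
Level 8: 243
Level 9: 81
Level 10: 27
Level 11: 9
Level 12: 3
Level 13: 1

The root is level 0 and the size-1 base case is level 13 (the tree spans levels 0 through 13, i.e. 14 levels counting the root), so the depth is the number of divisions: log_3(1594323) = 13

The recursion tree depth is log_3(1594323) = 13. At each level, the problem size is divided by 3, so it takes 13 divisions to reduce to a base case of size 1. The algorithm makes 4 recursive calls at each level.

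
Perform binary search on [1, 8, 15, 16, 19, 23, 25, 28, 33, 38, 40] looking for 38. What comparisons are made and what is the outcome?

Binary search for 38 in [1, 8, 15, 16, 19, 23, 25, 28, 33, 38, 40]:

lo=0, hi=10, mid=5, arr[mid]=23 -> 23 < 38, search right half
lo=6, hi=10, mid=8, arr[mid]=33 -> 33 < 38, search right half
lo=9, hi=10, mid=9, arr[mid]=38 -> Found target at index 9!

Binary search finds 38 at index 9 after 3 comparisons. The search repeatedly halves the search space by comparing with the middle element.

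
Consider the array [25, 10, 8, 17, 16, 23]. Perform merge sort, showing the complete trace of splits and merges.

Merge sort trace:

Split: [25, 10, 8, 17, 16, 23] -> [25, 10, 8] and [17, 16, 23]
  Split: [25, 10, 8] -> [25] and [10, 8]
    Split: [10, 8] -> [10] and [8]
    Merge: [10] + [8] -> [8, 10]
  Merge: [25] + [8, 10] -> [8, 10, 25]
  Split: [17, 16, 23] -> [17] and [16, 23]
    Split: [16, 23] -> [16] and [23]
    Merge: [16] + [23] -> [16, 23]
  Merge: [17] + [16, 23] -> [16, 17, 23]
Merge: [8, 10, 25] + [16, 17, 23] -> [8, 10, 16, 17, 23, 25]

Final sorted array: [8, 10, 16, 17, 23, 25]

The merge sort proceeds by recursively splitting the array and merging sorted halves.
After all merges, the sorted array is [8, 10, 16, 17, 23, 25].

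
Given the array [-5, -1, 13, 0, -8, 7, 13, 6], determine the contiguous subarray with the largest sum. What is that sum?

Using Kadane's algorithm on [-5, -1, 13, 0, -8, 7, 13, 6]:

Scanning through the array:
Position 1 (value -1): max_ending_here = -1, max_so_far = -1
Position 2 (value 13): max_ending_here = 13, max_so_far = 13
Position 3 (value 0): max_ending_here = 13, max_so_far = 13
Position 4 (value -8): max_ending_here = 5, max_so_far = 13
Position 5 (value 7): max_ending_here = 12, max_so_far = 13
Position 6 (value 13): max_ending_here = 25, max_so_far = 25
Position 7 (value 6): max_ending_here = 31, max_so_far = 31

Maximum subarray: [13, 0, -8, 7, 13, 6]
Maximum sum: 31

The maximum subarray is [13, 0, -8, 7, 13, 6] with sum 31. This subarray runs from index 2 to index 7.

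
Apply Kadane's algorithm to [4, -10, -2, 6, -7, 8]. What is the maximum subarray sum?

Using Kadane's algorithm on [4, -10, -2, 6, -7, 8]:

Scanning through the array:
Position 1 (value -10): max_ending_here = -6, max_so_far = 4
Position 2 (value -2): max_ending_here = -2, max_so_far = 4
Position 3 (value 6): max_ending_here = 6, max_so_far = 6
Position 4 (value -7): max_ending_here = -1, max_so_far = 6
Position 5 (value 8): max_ending_here = 8, max_so_far = 8

Maximum subarray: [8]
Maximum sum: 8

The maximum subarray is [8] with sum 8. This subarray runs from index 5 to index 5.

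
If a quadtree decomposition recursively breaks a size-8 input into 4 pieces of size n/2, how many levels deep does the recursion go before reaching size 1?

For divide and conquer with division factor 2:

Problem sizes at each level:
Level 0: 8
Level 1: 4
Level 2: 2
Level 3: 1

The root is level 0 and the size-1 base case is level 3 (the tree spans levels 0 through 3, i.e. 4 levels counting the root), so the depth is the number of divisions: log_2(8) = 3

The recursion tree depth is log_2(8) = 3. At each level, the problem size is divided by 2, so it takes 3 divisions to reduce to a base case of size 1. The algorithm makes 4 recursive calls at each level.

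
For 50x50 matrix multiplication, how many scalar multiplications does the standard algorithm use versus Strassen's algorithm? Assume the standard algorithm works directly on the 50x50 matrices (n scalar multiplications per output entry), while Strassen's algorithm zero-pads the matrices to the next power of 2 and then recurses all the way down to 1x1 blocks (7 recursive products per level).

Matrix multiplication for 50x50 matrices:

Strassen's algorithm requires power-of-2 dimensions. Pad 50x50 to 64x64 (next power of 2).

Standard algorithm: 50^3 = 125000 multiplications
Strassen's algorithm: 7^(log2(64)) = 7^6 = 117649 multiplications
Savings: 125000 - 117649 = 7351 multiplications

Standard: 125000 multiplications (50^3). Strassen: 117649 multiplications (7^6, after padding to 64x64). Strassen reduces 8 recursive multiplications to 7 at each level.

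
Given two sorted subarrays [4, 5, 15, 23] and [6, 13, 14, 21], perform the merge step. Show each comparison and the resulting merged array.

Merging process:

Compare 4 vs 6: take 4 from left. Merged: [4]
Compare 5 vs 6: take 5 from left. Merged: [4, 5]
Compare 15 vs 6: take 6 from right. Merged: [4, 5, 6]
Compare 15 vs 13: take 13 from right. Merged: [4, 5, 6, 13]
Compare 15 vs 14: take 14 from right. Merged: [4, 5, 6, 13, 14]
Compare 15 vs 21: take 15 from left. Merged: [4, 5, 6, 13, 14, 15]
Compare 23 vs 21: take 21 from right. Merged: [4, 5, 6, 13, 14, 15, 21]
Append remaining from left: [23]. Merged: [4, 5, 6, 13, 14, 15, 21, 23]

Final merged array: [4, 5, 6, 13, 14, 15, 21, 23]
Total comparisons: 7

The merged array is [4, 5, 6, 13, 14, 15, 21, 23], requiring 7 comparisons. The merge step runs in O(n) time where n is the total number of elements.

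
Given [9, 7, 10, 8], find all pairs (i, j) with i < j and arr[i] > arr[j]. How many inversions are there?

Finding inversions in [9, 7, 10, 8]:

(0, 1): arr[0]=9 > arr[1]=7
(0, 3): arr[0]=9 > arr[3]=8
(2, 3): arr[2]=10 > arr[3]=8

Total inversions: 3

The array has 3 inversion(s): (0,1), (0,3), (2,3). Each pair (i,j) satisfies i < j and arr[i] > arr[j].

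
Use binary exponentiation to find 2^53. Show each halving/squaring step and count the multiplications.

Computing 2^53 by squaring (build up from 2^1; each line after the first costs one multiplication):

2^1 = 2
2^2 = (2^1)^2 = 2^2 = 4
2^3 = 2 * 2^2 = 2 * 4 = 8
2^6 = (2^3)^2 = 8^2 = 64
2^12 = (2^6)^2 = 64^2 = 4096
2^13 = 2 * 2^12 = 2 * 4096 = 8192
2^26 = (2^13)^2 = 8192^2 = 67108864
2^52 = (2^26)^2 = 67108864^2 = 4503599627370496
2^53 = 2 * 2^52 = 2 * 4503599627370496 = 9007199254740992

Result: 9007199254740992
Multiplications needed: 8 (8 lines after 2^1)

2^53 = 9007199254740992. Using exponentiation by squaring, this requires 8 multiplications. The key idea: if the exponent is even, square the half-power; if odd, multiply by the base once.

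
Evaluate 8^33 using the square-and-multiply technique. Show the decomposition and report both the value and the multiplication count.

Computing 8^33 by squaring (build up from 8^1; each line after the first costs one multiplication):

8^1 = 8
8^2 = (8^1)^2 = 8^2 = 64
8^4 = (8^2)^2 = 64^2 = 4096
8^8 = (8^4)^2 = 4096^2 = 16777216
8^16 = (8^8)^2 = 16777216^2 = 281474976710656
8^32 = (8^16)^2 = 281474976710656^2 = 79228162514264337593543950336
8^33 = 8 * 8^32 = 8 * 79228162514264337593543950336 = 633825300114114700748351602688

Result: 633825300114114700748351602688
Multiplications needed: 6 (6 lines after 8^1)

8^33 = 633825300114114700748351602688. Using exponentiation by squaring, this requires 6 multiplications. The key idea: if the exponent is even, square the half-power; if odd, multiply by the base once.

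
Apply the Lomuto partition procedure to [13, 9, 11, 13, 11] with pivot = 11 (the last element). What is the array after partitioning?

Lomuto partition with pivot = 11:

Initial array: [13, 9, 11, 13, 11]

arr[0]=13 > 11: no swap
arr[1]=9 <= 11: swap with position 0, array becomes [9, 13, 11, 13, 11]
arr[2]=11 <= 11: swap with position 1, array becomes [9, 11, 13, 13, 11]
arr[3]=13 > 11: no swap

Place pivot at position 2: [9, 11, 11, 13, 13]
Pivot position: 2

After partitioning with pivot 11, the array becomes [9, 11, 11, 13, 13]. The pivot is placed at index 2. All elements to the left of the pivot are <= 11, and all elements to the right are > 11.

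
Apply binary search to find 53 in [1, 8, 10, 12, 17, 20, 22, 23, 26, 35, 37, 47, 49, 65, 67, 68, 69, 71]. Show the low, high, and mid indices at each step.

Binary search for 53 in [1, 8, 10, 12, 17, 20, 22, 23, 26, 35, 37, 47, 49, 65, 67, 68, 69, 71]:

lo=0, hi=17, mid=8, arr[mid]=26 -> 26 < 53, search right half
lo=9, hi=17, mid=13, arr[mid]=65 -> 65 > 53, search left half
lo=9, hi=12, mid=10, arr[mid]=37 -> 37 < 53, search right half
lo=11, hi=12, mid=11, arr[mid]=47 -> 47 < 53, search right half
lo=12, hi=12, mid=12, arr[mid]=49 -> 49 < 53, search right half
lo=13 > hi=12, target 53 not found

Binary search determines that 53 is not in the array after 5 comparisons. The search space was exhausted without finding the target.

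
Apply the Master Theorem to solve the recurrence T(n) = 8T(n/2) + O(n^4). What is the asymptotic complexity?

Master Theorem for T(n) = 8T(n/2) + O(n^4):

a = 8, b = 2, c = 4
log_b(a) = log_2(8) = 3.0000

Case 3: c = 4 > log_2(8) = 3.0000
T(n) = O(n^4) = O(n^4)

For T(n) = 8T(n/2) + O(n^4): log_2(8) = 3.0000. This is Case 3 of the Master Theorem (c > log_b(a), work dominated by root), giving O(n^4).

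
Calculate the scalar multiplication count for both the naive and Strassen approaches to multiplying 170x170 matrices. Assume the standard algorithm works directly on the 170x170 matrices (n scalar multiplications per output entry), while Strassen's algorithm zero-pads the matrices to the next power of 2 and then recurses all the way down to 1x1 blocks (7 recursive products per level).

Matrix multiplication for 170x170 matrices:

Strassen's algorithm requires power-of-2 dimensions. Pad 170x170 to 256x256 (next power of 2).

Standard algorithm: 170^3 = 4913000 multiplications
Strassen's algorithm: 7^(log2(256)) = 7^8 = 5764801 multiplications
Difference: 4913000 - 5764801 = -851801 (Strassen uses MORE here due to padding overhead — for small or just-over-power-of-2 n, padding can outweigh the per-level savings)

Standard: 4913000 multiplications (170^3). Strassen: 5764801 multiplications (7^8, after padding to 256x256). Strassen reduces 8 recursive multiplications to 7 at each level.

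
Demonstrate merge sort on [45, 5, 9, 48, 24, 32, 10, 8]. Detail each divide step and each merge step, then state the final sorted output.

Merge sort trace:

Split: [45, 5, 9, 48, 24, 32, 10, 8] -> [45, 5, 9, 48] and [24, 32, 10, 8]
  Split: [45, 5, 9, 48] -> [45, 5] and [9, 48]
    Split: [45, 5] -> [45] and [5]
    Merge: [45] + [5] -> [5, 45]
    Split: [9, 48] -> [9] and [48]
    Merge: [9] + [48] -> [9, 48]
  Merge: [5, 45] + [9, 48] -> [5, 9, 45, 48]
  Split: [24, 32, 10, 8] -> [24, 32] and [10, 8]
    Split: [24, 32] -> [24] and [32]
    Merge: [24] + [32] -> [24, 32]
    Split: [10, 8] -> [10] and [8]
    Merge: [10] + [8] -> [8, 10]
  Merge: [24, 32] + [8, 10] -> [8, 10, 24, 32]
Merge: [5, 9, 45, 48] + [8, 10, 24, 32] -> [5, 8, 9, 10, 24, 32, 45, 48]

Final sorted array: [5, 8, 9, 10, 24, 32, 45, 48]

The merge sort proceeds by recursively splitting the array and merging sorted halves.
After all merges, the sorted array is [5, 8, 9, 10, 24, 32, 45, 48].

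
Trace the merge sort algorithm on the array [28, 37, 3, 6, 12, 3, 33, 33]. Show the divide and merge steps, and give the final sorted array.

Merge sort trace:

Split: [28, 37, 3, 6, 12, 3, 33, 33] -> [28, 37, 3, 6] and [12, 3, 33, 33]
  Split: [28, 37, 3, 6] -> [28, 37] and [3, 6]
    Split: [28, 37] -> [28] and [37]
    Merge: [28] + [37] -> [28, 37]
    Split: [3, 6] -> [3] and [6]
    Merge: [3] + [6] -> [3, 6]
  Merge: [28, 37] + [3, 6] -> [3, 6, 28, 37]
  Split: [12, 3, 33, 33] -> [12, 3] and [33, 33]
    Split: [12, 3] -> [12] and [3]
    Merge: [12] + [3] -> [3, 12]
    Split: [33, 33] -> [33] and [33]
    Merge: [33] + [33] -> [33, 33]
  Merge: [3, 12] + [33, 33] -> [3, 12, 33, 33]
Merge: [3, 6, 28, 37] + [3, 12, 33, 33] -> [3, 3, 6, 12, 28, 33, 33, 37]

Final sorted array: [3, 3, 6, 12, 28, 33, 33, 37]

The merge sort proceeds by recursively splitting the array and merging sorted halves.
After all merges, the sorted array is [3, 3, 6, 12, 28, 33, 33, 37].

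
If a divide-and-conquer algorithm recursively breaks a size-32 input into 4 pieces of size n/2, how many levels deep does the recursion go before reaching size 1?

For divide and conquer with division factor 2:

Problem sizes at each level:
Level 0: 32
Level 1: 16
Level 2: 8
Level 3: 4
Level 4: 2
Level 5: 1

The root is level 0 and the size-1 base case is level 5 (the tree spans levels 0 through 5, i.e. 6 levels counting the root), so the depth is the number of divisions: log_2(32) = 5

The recursion tree depth is log_2(32) = 5. At each level, the problem size is divided by 2, so it takes 5 divisions to reduce to a base case of size 1. The algorithm makes 4 recursive calls at each level.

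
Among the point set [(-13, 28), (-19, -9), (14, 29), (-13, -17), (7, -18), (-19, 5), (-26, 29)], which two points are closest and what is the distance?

Computing all pairwise distances among 7 points:

d((-13, 28), (-19, -9)) = 37.4833
d((-13, 28), (14, 29)) = 27.0185
d((-13, 28), (-13, -17)) = 45.0
d((-13, 28), (7, -18)) = 50.1597
d((-13, 28), (-19, 5)) = 23.7697
d((-13, 28), (-26, 29)) = 13.0384
d((-19, -9), (14, 29)) = 50.3289
d((-19, -9), (-13, -17)) = 10.0 <-- minimum
d((-19, -9), (7, -18)) = 27.5136
d((-19, -9), (-19, 5)) = 14.0
d((-19, -9), (-26, 29)) = 38.6394
d((14, 29), (-13, -17)) = 53.3385
d((14, 29), (7, -18)) = 47.5184
d((14, 29), (-19, 5)) = 40.8044
d((14, 29), (-26, 29)) = 40.0
d((-13, -17), (7, -18)) = 20.025
d((-13, -17), (-19, 5)) = 22.8035
d((-13, -17), (-26, 29)) = 47.8017
d((7, -18), (-19, 5)) = 34.7131
d((7, -18), (-26, 29)) = 57.4282
d((-19, 5), (-26, 29)) = 25.0

Closest pair: (-19, -9) and (-13, -17) with distance 10.0

The closest pair is (-19, -9) and (-13, -17) with Euclidean distance 10.0. For 7 points, brute-force pairwise comparison is shown above. For large n, the divide-and-conquer algorithm (sort by x, recurse on halves, check the dividing strip) achieves O(n log n).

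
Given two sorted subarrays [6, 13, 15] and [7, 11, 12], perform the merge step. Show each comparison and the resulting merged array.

Merging process:

Compare 6 vs 7: take 6 from left. Merged: [6]
Compare 13 vs 7: take 7 from right. Merged: [6, 7]
Compare 13 vs 11: take 11 from right. Merged: [6, 7, 11]
Compare 13 vs 12: take 12 from right. Merged: [6, 7, 11, 12]
Append remaining from left: [13, 15]. Merged: [6, 7, 11, 12, 13, 15]

Final merged array: [6, 7, 11, 12, 13, 15]
Total comparisons: 4

The merged array is [6, 7, 11, 12, 13, 15], requiring 4 comparisons. The merge step runs in O(n) time where n is the total number of elements.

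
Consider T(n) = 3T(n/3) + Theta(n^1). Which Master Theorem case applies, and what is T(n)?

Master Theorem for T(n) = 3T(n/3) + O(n^1):

a = 3, b = 3, c = 1
log_b(a) = log_3(3) = 1.0000

Case 2: c = 1 = log_3(3) = 1.0000
T(n) = O(n^1 log n) = O(n log n)

For T(n) = 3T(n/3) + O(n^1): log_3(3) = 1.0000. This is Case 2 of the Master Theorem (c = log_b(a), equal work at all levels), giving O(n log n).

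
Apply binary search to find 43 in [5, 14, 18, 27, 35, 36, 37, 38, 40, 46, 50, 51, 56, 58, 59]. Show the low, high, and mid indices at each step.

Binary search for 43 in [5, 14, 18, 27, 35, 36, 37, 38, 40, 46, 50, 51, 56, 58, 59]:

lo=0, hi=14, mid=7, arr[mid]=38 -> 38 < 43, search right half
lo=8, hi=14, mid=11, arr[mid]=51 -> 51 > 43, search left half
lo=8, hi=10, mid=9, arr[mid]=46 -> 46 > 43, search left half
lo=8, hi=8, mid=8, arr[mid]=40 -> 40 < 43, search right half
lo=9 > hi=8, target 43 not found

Binary search determines that 43 is not in the array after 4 comparisons. The search space was exhausted without finding the target.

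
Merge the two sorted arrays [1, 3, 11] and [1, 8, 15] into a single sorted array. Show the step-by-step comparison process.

Merging process:

Compare 1 vs 1: take 1 from left. Merged: [1]
Compare 3 vs 1: take 1 from right. Merged: [1, 1]
Compare 3 vs 8: take 3 from left. Merged: [1, 1, 3]
Compare 11 vs 8: take 8 from right. Merged: [1, 1, 3, 8]
Compare 11 vs 15: take 11 from left. Merged: [1, 1, 3, 8, 11]
Append remaining from right: [15]. Merged: [1, 1, 3, 8, 11, 15]

Final merged array: [1, 1, 3, 8, 11, 15]
Total comparisons: 5

The merged array is [1, 1, 3, 8, 11, 15], requiring 5 comparisons. The merge step runs in O(n) time where n is the total number of elements.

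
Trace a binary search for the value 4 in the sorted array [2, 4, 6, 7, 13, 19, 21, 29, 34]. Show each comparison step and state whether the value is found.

Binary search for 4 in [2, 4, 6, 7, 13, 19, 21, 29, 34]:

lo=0, hi=8, mid=4, arr[mid]=13 -> 13 > 4, search left half
lo=0, hi=3, mid=1, arr[mid]=4 -> Found target at index 1!

Binary search finds 4 at index 1 after 2 comparisons. The search repeatedly halves the search space by comparing with the middle element.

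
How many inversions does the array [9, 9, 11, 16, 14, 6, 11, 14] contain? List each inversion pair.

Finding inversions in [9, 9, 11, 16, 14, 6, 11, 14]:

(0, 5): arr[0]=9 > arr[5]=6
(1, 5): arr[1]=9 > arr[5]=6
(2, 5): arr[2]=11 > arr[5]=6
(3, 4): arr[3]=16 > arr[4]=14
(3, 5): arr[3]=16 > arr[5]=6
(3, 6): arr[3]=16 > arr[6]=11
(3, 7): arr[3]=16 > arr[7]=14
(4, 5): arr[4]=14 > arr[5]=6
(4, 6): arr[4]=14 > arr[6]=11

Total inversions: 9

The array has 9 inversion(s): (0,5), (1,5), (2,5), (3,4), (3,5), (3,6), (3,7), (4,5), (4,6). Each pair (i,j) satisfies i < j and arr[i] > arr[j].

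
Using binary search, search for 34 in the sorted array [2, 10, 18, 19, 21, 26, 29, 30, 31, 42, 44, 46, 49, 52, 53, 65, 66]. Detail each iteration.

Binary search for 34 in [2, 10, 18, 19, 21, 26, 29, 30, 31, 42, 44, 46, 49, 52, 53, 65, 66]:

lo=0, hi=16, mid=8, arr[mid]=31 -> 31 < 34, search right half
lo=9, hi=16, mid=12, arr[mid]=49 -> 49 > 34, search left half
lo=9, hi=11, mid=10, arr[mid]=44 -> 44 > 34, search left half
lo=9, hi=9, mid=9, arr[mid]=42 -> 42 > 34, search left half
lo=9 > hi=8, target 34 not found

Binary search determines that 34 is not in the array after 4 comparisons. The search space was exhausted without finding the target.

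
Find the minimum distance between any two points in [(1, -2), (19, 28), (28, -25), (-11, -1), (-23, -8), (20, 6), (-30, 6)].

Computing all pairwise distances among 7 points:

d((1, -2), (19, 28)) = 34.9857
d((1, -2), (28, -25)) = 35.4683
d((1, -2), (-11, -1)) = 12.0416 <-- minimum
d((1, -2), (-23, -8)) = 24.7386
d((1, -2), (20, 6)) = 20.6155
d((1, -2), (-30, 6)) = 32.0156
d((19, 28), (28, -25)) = 53.7587
d((19, 28), (-11, -1)) = 41.7253
d((19, 28), (-23, -8)) = 55.3173
d((19, 28), (20, 6)) = 22.0227
d((19, 28), (-30, 6)) = 53.7122
d((28, -25), (-11, -1)) = 45.793
d((28, -25), (-23, -8)) = 53.7587
d((28, -25), (20, 6)) = 32.0156
d((28, -25), (-30, 6)) = 65.7647
d((-11, -1), (-23, -8)) = 13.8924
d((-11, -1), (20, 6)) = 31.7805
d((-11, -1), (-30, 6)) = 20.2485
d((-23, -8), (20, 6)) = 45.2217
d((-23, -8), (-30, 6)) = 15.6525
d((20, 6), (-30, 6)) = 50.0

Closest pair: (1, -2) and (-11, -1) with distance 12.0416

The closest pair is (1, -2) and (-11, -1) with Euclidean distance 12.0416. For 7 points, brute-force pairwise comparison is shown above. For large n, the divide-and-conquer algorithm (sort by x, recurse on halves, check the dividing strip) achieves O(n log n).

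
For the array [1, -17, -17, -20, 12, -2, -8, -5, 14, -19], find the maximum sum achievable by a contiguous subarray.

Using Kadane's algorithm on [1, -17, -17, -20, 12, -2, -8, -5, 14, -19]:

Scanning through the array:
Position 1 (value -17): max_ending_here = -16, max_so_far = 1
Position 2 (value -17): max_ending_here = -17, max_so_far = 1
Position 3 (value -20): max_ending_here = -20, max_so_far = 1
Position 4 (value 12): max_ending_here = 12, max_so_far = 12
Position 5 (value -2): max_ending_here = 10, max_so_far = 12
Position 6 (value -8): max_ending_here = 2, max_so_far = 12
Position 7 (value -5): max_ending_here = -3, max_so_far = 12
Position 8 (value 14): max_ending_here = 14, max_so_far = 14
Position 9 (value -19): max_ending_here = -5, max_so_far = 14

Maximum subarray: [14]
Maximum sum: 14

The maximum subarray is [14] with sum 14. This subarray runs from index 8 to index 8.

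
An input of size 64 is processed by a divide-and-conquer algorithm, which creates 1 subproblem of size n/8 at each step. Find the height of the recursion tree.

For divide and conquer with division factor 8:

Problem sizes at each level:
Level 0: 64
Level 1: 8
Level 2: 1

The root is level 0 and the size-1 base case is level 2 (the tree spans levels 0 through 2, i.e. 3 levels counting the root), so the depth is the number of divisions: log_8(64) = 2

The recursion tree depth is log_8(64) = 2. At each level, the problem size is divided by 8, so it takes 2 divisions to reduce to a base case of size 1. The algorithm makes 1 recursive call at each level.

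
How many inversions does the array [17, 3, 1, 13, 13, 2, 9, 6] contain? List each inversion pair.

Finding inversions in [17, 3, 1, 13, 13, 2, 9, 6]:

(0, 1): arr[0]=17 > arr[1]=3
(0, 2): arr[0]=17 > arr[2]=1
(0, 3): arr[0]=17 > arr[3]=13
(0, 4): arr[0]=17 > arr[4]=13
(0, 5): arr[0]=17 > arr[5]=2
(0, 6): arr[0]=17 > arr[6]=9
(0, 7): arr[0]=17 > arr[7]=6
(1, 2): arr[1]=3 > arr[2]=1
(1, 5): arr[1]=3 > arr[5]=2
(3, 5): arr[3]=13 > arr[5]=2
(3, 6): arr[3]=13 > arr[6]=9
(3, 7): arr[3]=13 > arr[7]=6
(4, 5): arr[4]=13 > arr[5]=2
(4, 6): arr[4]=13 > arr[6]=9
(4, 7): arr[4]=13 > arr[7]=6
(6, 7): arr[6]=9 > arr[7]=6

Total inversions: 16

The array has 16 inversion(s): (0,1), (0,2), (0,3), (0,4), (0,5), (0,6), (0,7), (1,2), (1,5), (3,5), (3,6), (3,7), (4,5), (4,6), (4,7), (6,7). Each pair (i,j) satisfies i < j and arr[i] > arr[j].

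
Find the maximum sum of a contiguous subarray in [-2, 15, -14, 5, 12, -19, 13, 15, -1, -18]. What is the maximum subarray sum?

Using Kadane's algorithm on [-2, 15, -14, 5, 12, -19, 13, 15, -1, -18]:

Scanning through the array:
Position 1 (value 15): max_ending_here = 15, max_so_far = 15
Position 2 (value -14): max_ending_here = 1, max_so_far = 15
Position 3 (value 5): max_ending_here = 6, max_so_far = 15
Position 4 (value 12): max_ending_here = 18, max_so_far = 18
Position 5 (value -19): max_ending_here = -1, max_so_far = 18
Position 6 (value 13): max_ending_here = 13, max_so_far = 18
Position 7 (value 15): max_ending_here = 28, max_so_far = 28
Position 8 (value -1): max_ending_here = 27, max_so_far = 28
Position 9 (value -18): max_ending_here = 9, max_so_far = 28

Maximum subarray: [13, 15]
Maximum sum: 28

The maximum subarray is [13, 15] with sum 28. This subarray runs from index 6 to index 7.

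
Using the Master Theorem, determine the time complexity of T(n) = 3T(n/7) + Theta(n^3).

Master Theorem for T(n) = 3T(n/7) + O(n^3):

a = 3, b = 7, c = 3
log_b(a) = log_7(3) = 0.5646

Case 3: c = 3 > log_7(3) = 0.5646
T(n) = O(n^3) = O(n^3)

For T(n) = 3T(n/7) + O(n^3): log_7(3) = 0.5646. This is Case 3 of the Master Theorem (c > log_b(a), work dominated by root), giving O(n^3).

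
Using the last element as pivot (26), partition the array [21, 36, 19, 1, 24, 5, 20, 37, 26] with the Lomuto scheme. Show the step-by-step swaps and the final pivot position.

Lomuto partition with pivot = 26:

Initial array: [21, 36, 19, 1, 24, 5, 20, 37, 26]

arr[0]=21 <= 26: swap with position 0, array becomes [21, 36, 19, 1, 24, 5, 20, 37, 26]
arr[1]=36 > 26: no swap
arr[2]=19 <= 26: swap with position 1, array becomes [21, 19, 36, 1, 24, 5, 20, 37, 26]
arr[3]=1 <= 26: swap with position 2, array becomes [21, 19, 1, 36, 24, 5, 20, 37, 26]
arr[4]=24 <= 26: swap with position 3, array becomes [21, 19, 1, 24, 36, 5, 20, 37, 26]
arr[5]=5 <= 26: swap with position 4, array becomes [21, 19, 1, 24, 5, 36, 20, 37, 26]
arr[6]=20 <= 26: swap with position 5, array becomes [21, 19, 1, 24, 5, 20, 36, 37, 26]
arr[7]=37 > 26: no swap

Place pivot at position 6: [21, 19, 1, 24, 5, 20, 26, 37, 36]
Pivot position: 6

After partitioning with pivot 26, the array becomes [21, 19, 1, 24, 5, 20, 26, 37, 36]. The pivot is placed at index 6. All elements to the left of the pivot are <= 26, and all elements to the right are > 26.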